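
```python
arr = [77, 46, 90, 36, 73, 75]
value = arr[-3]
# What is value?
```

arr has length 6. Negative index -3 maps to positive index 6 + (-3) = 3. arr[3] = 36.

36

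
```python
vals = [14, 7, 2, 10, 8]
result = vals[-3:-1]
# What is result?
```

vals has length 5. The slice vals[-3:-1] selects indices [2, 3] (2->2, 3->10), giving [2, 10].

[2, 10]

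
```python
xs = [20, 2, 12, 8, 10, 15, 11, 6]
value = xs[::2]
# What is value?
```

xs has length 8. The slice xs[::2] selects indices [0, 2, 4, 6] (0->20, 2->12, 4->10, 6->11), giving [20, 12, 10, 11].

[20, 12, 10, 11]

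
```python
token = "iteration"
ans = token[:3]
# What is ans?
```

token has length 9. The slice token[:3] selects indices [0, 1, 2] (0->'i', 1->'t', 2->'e'), giving 'ite'.

'ite'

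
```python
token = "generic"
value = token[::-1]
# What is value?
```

token has length 7. The slice token[::-1] selects indices [6, 5, 4, 3, 2, 1, 0] (6->'c', 5->'i', 4->'r', 3->'e', 2->'n', 1->'e', 0->'g'), giving 'cireneg'.

'cireneg'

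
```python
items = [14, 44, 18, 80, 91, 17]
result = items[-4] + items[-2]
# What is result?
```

items has length 6. Negative index -4 maps to positive index 6 + (-4) = 2. items[2] = 18.
items has length 6. Negative index -2 maps to positive index 6 + (-2) = 4. items[4] = 91.
Sum: 18 + 91 = 109.

109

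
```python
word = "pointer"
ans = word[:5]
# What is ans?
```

word has length 7. The slice word[:5] selects indices [0, 1, 2, 3, 4] (0->'p', 1->'o', 2->'i', 3->'n', 4->'t'), giving 'point'.

'point'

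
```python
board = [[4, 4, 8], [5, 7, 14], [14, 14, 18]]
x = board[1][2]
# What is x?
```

board[1] = [5, 7, 14]. Taking column 2 of that row yields 14.

14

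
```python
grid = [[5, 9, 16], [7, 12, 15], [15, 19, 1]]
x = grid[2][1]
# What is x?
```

grid[2] = [15, 19, 1]. Taking column 1 of that row yields 19.

19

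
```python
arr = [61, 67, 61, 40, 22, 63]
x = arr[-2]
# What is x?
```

arr has length 6. Negative index -2 maps to positive index 6 + (-2) = 4. arr[4] = 22.

22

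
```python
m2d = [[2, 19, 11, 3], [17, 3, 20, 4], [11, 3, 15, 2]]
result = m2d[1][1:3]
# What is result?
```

m2d[1] = [17, 3, 20, 4]. m2d[1] has length 4. The slice m2d[1][1:3] selects indices [1, 2] (1->3, 2->20), giving [3, 20].

[3, 20]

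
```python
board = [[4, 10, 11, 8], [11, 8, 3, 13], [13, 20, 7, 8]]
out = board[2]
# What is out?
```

board has 3 rows. Row 2 is [13, 20, 7, 8].

[13, 20, 7, 8]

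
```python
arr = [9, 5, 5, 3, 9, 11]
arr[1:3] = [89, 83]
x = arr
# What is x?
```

arr starts as [9, 5, 5, 3, 9, 11] (length 6). The slice arr[1:3] covers indices [1, 2] with values [5, 5]. Replacing that slice with [89, 83] (same length) produces [9, 89, 83, 3, 9, 11].

[9, 89, 83, 3, 9, 11]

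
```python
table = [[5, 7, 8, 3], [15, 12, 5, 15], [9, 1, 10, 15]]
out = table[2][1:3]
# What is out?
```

table[2] = [9, 1, 10, 15]. table[2] has length 4. The slice table[2][1:3] selects indices [1, 2] (1->1, 2->10), giving [1, 10].

[1, 10]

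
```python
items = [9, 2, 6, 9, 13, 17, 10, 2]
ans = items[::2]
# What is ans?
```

items has length 8. The slice items[::2] selects indices [0, 2, 4, 6] (0->9, 2->6, 4->13, 6->10), giving [9, 6, 13, 10].

[9, 6, 13, 10]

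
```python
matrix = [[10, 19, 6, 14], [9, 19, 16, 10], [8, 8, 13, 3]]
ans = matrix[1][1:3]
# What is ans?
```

matrix[1] = [9, 19, 16, 10]. matrix[1] has length 4. The slice matrix[1][1:3] selects indices [1, 2] (1->19, 2->16), giving [19, 16].

[19, 16]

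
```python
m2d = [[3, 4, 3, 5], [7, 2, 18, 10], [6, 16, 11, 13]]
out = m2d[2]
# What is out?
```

m2d has 3 rows. Row 2 is [6, 16, 11, 13].

[6, 16, 11, 13]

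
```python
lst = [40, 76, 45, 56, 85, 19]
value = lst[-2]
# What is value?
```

lst has length 6. Negative index -2 maps to positive index 6 + (-2) = 4. lst[4] = 85.

85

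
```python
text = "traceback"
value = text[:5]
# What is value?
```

text has length 9. The slice text[:5] selects indices [0, 1, 2, 3, 4] (0->'t', 1->'r', 2->'a', 3->'c', 4->'e'), giving 'trace'.

'trace'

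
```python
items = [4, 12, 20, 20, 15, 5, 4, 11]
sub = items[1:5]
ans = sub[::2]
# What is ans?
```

items has length 8. The slice items[1:5] selects indices [1, 2, 3, 4] (1->12, 2->20, 3->20, 4->15), giving [12, 20, 20, 15]. So sub = [12, 20, 20, 15]. sub has length 4. The slice sub[::2] selects indices [0, 2] (0->12, 2->20), giving [12, 20].

[12, 20]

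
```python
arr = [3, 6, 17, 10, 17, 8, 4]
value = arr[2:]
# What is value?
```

arr has length 7. The slice arr[2:] selects indices [2, 3, 4, 5, 6] (2->17, 3->10, 4->17, 5->8, 6->4), giving [17, 10, 17, 8, 4].

[17, 10, 17, 8, 4]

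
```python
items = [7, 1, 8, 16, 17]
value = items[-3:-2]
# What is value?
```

items has length 5. The slice items[-3:-2] selects indices [2] (2->8), giving [8].

[8]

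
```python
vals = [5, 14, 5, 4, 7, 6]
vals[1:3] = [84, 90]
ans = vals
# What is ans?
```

vals starts as [5, 14, 5, 4, 7, 6] (length 6). The slice vals[1:3] covers indices [1, 2] with values [14, 5]. Replacing that slice with [84, 90] (same length) produces [5, 84, 90, 4, 7, 6].

[5, 84, 90, 4, 7, 6]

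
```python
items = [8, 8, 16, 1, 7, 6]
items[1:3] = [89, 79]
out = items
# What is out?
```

items starts as [8, 8, 16, 1, 7, 6] (length 6). The slice items[1:3] covers indices [1, 2] with values [8, 16]. Replacing that slice with [89, 79] (same length) produces [8, 89, 79, 1, 7, 6].

[8, 89, 79, 1, 7, 6]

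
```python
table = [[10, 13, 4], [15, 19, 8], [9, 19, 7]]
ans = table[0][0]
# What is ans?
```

table[0] = [10, 13, 4]. Taking column 0 of that row yields 10.

10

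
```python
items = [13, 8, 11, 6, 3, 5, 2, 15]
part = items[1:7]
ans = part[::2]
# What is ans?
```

items has length 8. The slice items[1:7] selects indices [1, 2, 3, 4, 5, 6] (1->8, 2->11, 3->6, 4->3, 5->5, 6->2), giving [8, 11, 6, 3, 5, 2]. So part = [8, 11, 6, 3, 5, 2]. part has length 6. The slice part[::2] selects indices [0, 2, 4] (0->8, 2->6, 4->5), giving [8, 6, 5].

[8, 6, 5]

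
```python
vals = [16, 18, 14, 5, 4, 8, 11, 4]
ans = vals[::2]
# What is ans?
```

vals has length 8. The slice vals[::2] selects indices [0, 2, 4, 6] (0->16, 2->14, 4->4, 6->11), giving [16, 14, 4, 11].

[16, 14, 4, 11]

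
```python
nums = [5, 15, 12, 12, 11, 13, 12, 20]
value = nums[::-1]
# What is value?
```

nums has length 8. The slice nums[::-1] selects indices [7, 6, 5, 4, 3, 2, 1, 0] (7->20, 6->12, 5->13, 4->11, 3->12, 2->12, 1->15, 0->5), giving [20, 12, 13, 11, 12, 12, 15, 5].

[20, 12, 13, 11, 12, 12, 15, 5]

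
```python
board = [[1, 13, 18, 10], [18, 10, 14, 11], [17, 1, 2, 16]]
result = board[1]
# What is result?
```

board has 3 rows. Row 1 is [18, 10, 14, 11].

[18, 10, 14, 11]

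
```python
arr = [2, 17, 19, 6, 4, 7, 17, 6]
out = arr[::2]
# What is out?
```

arr has length 8. The slice arr[::2] selects indices [0, 2, 4, 6] (0->2, 2->19, 4->4, 6->17), giving [2, 19, 4, 17].

[2, 19, 4, 17]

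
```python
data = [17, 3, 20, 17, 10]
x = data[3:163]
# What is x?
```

data has length 5. The slice data[3:163] selects indices [3, 4] (3->17, 4->10), giving [17, 10].

[17, 10]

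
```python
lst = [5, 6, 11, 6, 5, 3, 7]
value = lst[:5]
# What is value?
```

lst has length 7. The slice lst[:5] selects indices [0, 1, 2, 3, 4] (0->5, 1->6, 2->11, 3->6, 4->5), giving [5, 6, 11, 6, 5].

[5, 6, 11, 6, 5]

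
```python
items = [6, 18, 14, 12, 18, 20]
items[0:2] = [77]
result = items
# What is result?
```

items starts as [6, 18, 14, 12, 18, 20] (length 6). The slice items[0:2] covers indices [0, 1] with values [6, 18]. Replacing that slice with [77] (different length) produces [77, 14, 12, 18, 20].

[77, 14, 12, 18, 20]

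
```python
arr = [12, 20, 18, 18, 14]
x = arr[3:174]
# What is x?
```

arr has length 5. The slice arr[3:174] selects indices [3, 4] (3->18, 4->14), giving [18, 14].

[18, 14]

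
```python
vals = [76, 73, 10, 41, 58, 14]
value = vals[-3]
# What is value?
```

vals has length 6. Negative index -3 maps to positive index 6 + (-3) = 3. vals[3] = 41.

41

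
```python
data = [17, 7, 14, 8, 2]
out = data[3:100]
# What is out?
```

data has length 5. The slice data[3:100] selects indices [3, 4] (3->8, 4->2), giving [8, 2].

[8, 2]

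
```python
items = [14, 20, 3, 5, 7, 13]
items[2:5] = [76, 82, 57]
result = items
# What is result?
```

items starts as [14, 20, 3, 5, 7, 13] (length 6). The slice items[2:5] covers indices [2, 3, 4] with values [3, 5, 7]. Replacing that slice with [76, 82, 57] (same length) produces [14, 20, 76, 82, 57, 13].

[14, 20, 76, 82, 57, 13]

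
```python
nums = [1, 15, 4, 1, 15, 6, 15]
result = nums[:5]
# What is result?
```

nums has length 7. The slice nums[:5] selects indices [0, 1, 2, 3, 4] (0->1, 1->15, 2->4, 3->1, 4->15), giving [1, 15, 4, 1, 15].

[1, 15, 4, 1, 15]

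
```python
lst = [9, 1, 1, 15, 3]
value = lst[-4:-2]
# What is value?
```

lst has length 5. The slice lst[-4:-2] selects indices [1, 2] (1->1, 2->1), giving [1, 1].

[1, 1]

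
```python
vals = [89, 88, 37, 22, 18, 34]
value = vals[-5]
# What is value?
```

vals has length 6. Negative index -5 maps to positive index 6 + (-5) = 1. vals[1] = 88.

88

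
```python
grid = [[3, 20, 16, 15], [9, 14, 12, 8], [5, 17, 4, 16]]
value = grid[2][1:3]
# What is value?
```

grid[2] = [5, 17, 4, 16]. grid[2] has length 4. The slice grid[2][1:3] selects indices [1, 2] (1->17, 2->4), giving [17, 4].

[17, 4]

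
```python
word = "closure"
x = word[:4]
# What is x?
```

word has length 7. The slice word[:4] selects indices [0, 1, 2, 3] (0->'c', 1->'l', 2->'o', 3->'s'), giving 'clos'.

'clos'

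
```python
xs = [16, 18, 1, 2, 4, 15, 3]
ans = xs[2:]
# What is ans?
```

xs has length 7. The slice xs[2:] selects indices [2, 3, 4, 5, 6] (2->1, 3->2, 4->4, 5->15, 6->3), giving [1, 2, 4, 15, 3].

[1, 2, 4, 15, 3]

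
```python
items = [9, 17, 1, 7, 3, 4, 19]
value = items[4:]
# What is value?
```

items has length 7. The slice items[4:] selects indices [4, 5, 6] (4->3, 5->4, 6->19), giving [3, 4, 19].

[3, 4, 19]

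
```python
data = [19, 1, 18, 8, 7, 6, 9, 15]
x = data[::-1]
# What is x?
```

data has length 8. The slice data[::-1] selects indices [7, 6, 5, 4, 3, 2, 1, 0] (7->15, 6->9, 5->6, 4->7, 3->8, 2->18, 1->1, 0->19), giving [15, 9, 6, 7, 8, 18, 1, 19].

[15, 9, 6, 7, 8, 18, 1, 19]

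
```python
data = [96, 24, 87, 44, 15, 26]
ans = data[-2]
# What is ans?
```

data has length 6. Negative index -2 maps to positive index 6 + (-2) = 4. data[4] = 15.

15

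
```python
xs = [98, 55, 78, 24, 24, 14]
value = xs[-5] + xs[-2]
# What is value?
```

xs has length 6. Negative index -5 maps to positive index 6 + (-5) = 1. xs[1] = 55.
xs has length 6. Negative index -2 maps to positive index 6 + (-2) = 4. xs[4] = 24.
Sum: 55 + 24 = 79.

79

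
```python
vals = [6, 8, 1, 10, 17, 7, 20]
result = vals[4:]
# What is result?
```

vals has length 7. The slice vals[4:] selects indices [4, 5, 6] (4->17, 5->7, 6->20), giving [17, 7, 20].

[17, 7, 20]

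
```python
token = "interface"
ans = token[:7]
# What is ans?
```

token has length 9. The slice token[:7] selects indices [0, 1, 2, 3, 4, 5, 6] (0->'i', 1->'n', 2->'t', 3->'e', 4->'r', 5->'f', 6->'a'), giving 'interfa'.

'interfa'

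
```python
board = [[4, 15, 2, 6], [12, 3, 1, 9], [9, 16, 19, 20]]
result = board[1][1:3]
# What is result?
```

board[1] = [12, 3, 1, 9]. board[1] has length 4. The slice board[1][1:3] selects indices [1, 2] (1->3, 2->1), giving [3, 1].

[3, 1]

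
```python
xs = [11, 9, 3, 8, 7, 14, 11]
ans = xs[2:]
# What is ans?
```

xs has length 7. The slice xs[2:] selects indices [2, 3, 4, 5, 6] (2->3, 3->8, 4->7, 5->14, 6->11), giving [3, 8, 7, 14, 11].

[3, 8, 7, 14, 11]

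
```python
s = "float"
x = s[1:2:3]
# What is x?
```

s has length 5. The slice s[1:2:3] selects indices [1] (1->'l'), giving 'l'.

'l'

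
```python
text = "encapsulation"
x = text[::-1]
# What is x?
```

text has length 13. The slice text[::-1] selects indices [12, 11, 10, 9, 8, 7, 6, 5, 4, 3, 2, 1, 0] (12->'n', 11->'o', 10->'i', 9->'t', 8->'a', 7->'l', 6->'u', 5->'s', 4->'p', 3->'a', 2->'c', 1->'n', 0->'e'), giving 'noitaluspacne'.

'noitaluspacne'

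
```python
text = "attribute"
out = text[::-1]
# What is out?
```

text has length 9. The slice text[::-1] selects indices [8, 7, 6, 5, 4, 3, 2, 1, 0] (8->'e', 7->'t', 6->'u', 5->'b', 4->'i', 3->'r', 2->'t', 1->'t', 0->'a'), giving 'etubirtta'.

'etubirtta'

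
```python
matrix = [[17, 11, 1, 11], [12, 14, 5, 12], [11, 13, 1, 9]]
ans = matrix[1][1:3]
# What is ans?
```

matrix[1] = [12, 14, 5, 12]. matrix[1] has length 4. The slice matrix[1][1:3] selects indices [1, 2] (1->14, 2->5), giving [14, 5].

[14, 5]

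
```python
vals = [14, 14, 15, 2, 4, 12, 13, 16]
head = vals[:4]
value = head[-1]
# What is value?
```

vals has length 8. The slice vals[:4] selects indices [0, 1, 2, 3] (0->14, 1->14, 2->15, 3->2), giving [14, 14, 15, 2]. So head = [14, 14, 15, 2]. Then head[-1] = 2.

2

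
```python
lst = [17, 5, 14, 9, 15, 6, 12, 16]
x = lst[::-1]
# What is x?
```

lst has length 8. The slice lst[::-1] selects indices [7, 6, 5, 4, 3, 2, 1, 0] (7->16, 6->12, 5->6, 4->15, 3->9, 2->14, 1->5, 0->17), giving [16, 12, 6, 15, 9, 14, 5, 17].

[16, 12, 6, 15, 9, 14, 5, 17]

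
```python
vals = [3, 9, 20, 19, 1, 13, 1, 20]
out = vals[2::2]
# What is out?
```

vals has length 8. The slice vals[2::2] selects indices [2, 4, 6] (2->20, 4->1, 6->1), giving [20, 1, 1].

[20, 1, 1]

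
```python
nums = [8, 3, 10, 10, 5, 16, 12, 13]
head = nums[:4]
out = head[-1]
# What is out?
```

nums has length 8. The slice nums[:4] selects indices [0, 1, 2, 3] (0->8, 1->3, 2->10, 3->10), giving [8, 3, 10, 10]. So head = [8, 3, 10, 10]. Then head[-1] = 10.

10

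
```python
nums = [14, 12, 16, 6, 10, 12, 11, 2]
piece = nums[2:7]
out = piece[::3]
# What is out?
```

nums has length 8. The slice nums[2:7] selects indices [2, 3, 4, 5, 6] (2->16, 3->6, 4->10, 5->12, 6->11), giving [16, 6, 10, 12, 11]. So piece = [16, 6, 10, 12, 11]. piece has length 5. The slice piece[::3] selects indices [0, 3] (0->16, 3->12), giving [16, 12].

[16, 12]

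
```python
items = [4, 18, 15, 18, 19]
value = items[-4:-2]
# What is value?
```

items has length 5. The slice items[-4:-2] selects indices [1, 2] (1->18, 2->15), giving [18, 15].

[18, 15]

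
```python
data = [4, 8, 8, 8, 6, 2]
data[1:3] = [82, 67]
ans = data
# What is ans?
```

data starts as [4, 8, 8, 8, 6, 2] (length 6). The slice data[1:3] covers indices [1, 2] with values [8, 8]. Replacing that slice with [82, 67] (same length) produces [4, 82, 67, 8, 6, 2].

[4, 82, 67, 8, 6, 2]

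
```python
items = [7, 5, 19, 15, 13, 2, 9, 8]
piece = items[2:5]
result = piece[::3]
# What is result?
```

items has length 8. The slice items[2:5] selects indices [2, 3, 4] (2->19, 3->15, 4->13), giving [19, 15, 13]. So piece = [19, 15, 13]. piece has length 3. The slice piece[::3] selects indices [0] (0->19), giving [19].

[19]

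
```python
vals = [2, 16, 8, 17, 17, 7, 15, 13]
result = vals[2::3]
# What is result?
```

vals has length 8. The slice vals[2::3] selects indices [2, 5] (2->8, 5->7), giving [8, 7].

[8, 7]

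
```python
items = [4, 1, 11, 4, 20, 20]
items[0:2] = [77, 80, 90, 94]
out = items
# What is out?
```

items starts as [4, 1, 11, 4, 20, 20] (length 6). The slice items[0:2] covers indices [0, 1] with values [4, 1]. Replacing that slice with [77, 80, 90, 94] (different length) produces [77, 80, 90, 94, 11, 4, 20, 20].

[77, 80, 90, 94, 11, 4, 20, 20]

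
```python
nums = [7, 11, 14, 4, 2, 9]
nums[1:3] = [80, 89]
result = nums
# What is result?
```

nums starts as [7, 11, 14, 4, 2, 9] (length 6). The slice nums[1:3] covers indices [1, 2] with values [11, 14]. Replacing that slice with [80, 89] (same length) produces [7, 80, 89, 4, 2, 9].

[7, 80, 89, 4, 2, 9]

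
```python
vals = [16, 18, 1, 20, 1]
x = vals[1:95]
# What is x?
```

vals has length 5. The slice vals[1:95] selects indices [1, 2, 3, 4] (1->18, 2->1, 3->20, 4->1), giving [18, 1, 20, 1].

[18, 1, 20, 1]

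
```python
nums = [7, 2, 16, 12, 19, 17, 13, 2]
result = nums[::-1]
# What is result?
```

nums has length 8. The slice nums[::-1] selects indices [7, 6, 5, 4, 3, 2, 1, 0] (7->2, 6->13, 5->17, 4->19, 3->12, 2->16, 1->2, 0->7), giving [2, 13, 17, 19, 12, 16, 2, 7].

[2, 13, 17, 19, 12, 16, 2, 7]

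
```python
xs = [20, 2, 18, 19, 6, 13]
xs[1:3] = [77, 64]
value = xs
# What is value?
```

xs starts as [20, 2, 18, 19, 6, 13] (length 6). The slice xs[1:3] covers indices [1, 2] with values [2, 18]. Replacing that slice with [77, 64] (same length) produces [20, 77, 64, 19, 6, 13].

[20, 77, 64, 19, 6, 13]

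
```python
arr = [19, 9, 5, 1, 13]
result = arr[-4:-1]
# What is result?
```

arr has length 5. The slice arr[-4:-1] selects indices [1, 2, 3] (1->9, 2->5, 3->1), giving [9, 5, 1].

[9, 5, 1]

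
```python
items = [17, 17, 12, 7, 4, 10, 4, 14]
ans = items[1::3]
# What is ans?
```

items has length 8. The slice items[1::3] selects indices [1, 4, 7] (1->17, 4->4, 7->14), giving [17, 4, 14].

[17, 4, 14]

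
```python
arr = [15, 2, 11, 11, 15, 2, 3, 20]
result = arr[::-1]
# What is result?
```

arr has length 8. The slice arr[::-1] selects indices [7, 6, 5, 4, 3, 2, 1, 0] (7->20, 6->3, 5->2, 4->15, 3->11, 2->11, 1->2, 0->15), giving [20, 3, 2, 15, 11, 11, 2, 15].

[20, 3, 2, 15, 11, 11, 2, 15]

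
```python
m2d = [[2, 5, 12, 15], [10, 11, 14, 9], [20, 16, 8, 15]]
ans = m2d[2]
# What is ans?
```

m2d has 3 rows. Row 2 is [20, 16, 8, 15].

[20, 16, 8, 15]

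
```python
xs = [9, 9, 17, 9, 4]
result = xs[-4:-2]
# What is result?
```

xs has length 5. The slice xs[-4:-2] selects indices [1, 2] (1->9, 2->17), giving [9, 17].

[9, 17]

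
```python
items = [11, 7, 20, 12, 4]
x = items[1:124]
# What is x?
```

items has length 5. The slice items[1:124] selects indices [1, 2, 3, 4] (1->7, 2->20, 3->12, 4->4), giving [7, 20, 12, 4].

[7, 20, 12, 4]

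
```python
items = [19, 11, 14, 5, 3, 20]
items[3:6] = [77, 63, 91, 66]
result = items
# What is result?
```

items starts as [19, 11, 14, 5, 3, 20] (length 6). The slice items[3:6] covers indices [3, 4, 5] with values [5, 3, 20]. Replacing that slice with [77, 63, 91, 66] (different length) produces [19, 11, 14, 77, 63, 91, 66].

[19, 11, 14, 77, 63, 91, 66]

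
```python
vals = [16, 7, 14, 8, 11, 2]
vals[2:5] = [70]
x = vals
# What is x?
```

vals starts as [16, 7, 14, 8, 11, 2] (length 6). The slice vals[2:5] covers indices [2, 3, 4] with values [14, 8, 11]. Replacing that slice with [70] (different length) produces [16, 7, 70, 2].

[16, 7, 70, 2]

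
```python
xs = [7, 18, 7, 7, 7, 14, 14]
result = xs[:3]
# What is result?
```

xs has length 7. The slice xs[:3] selects indices [0, 1, 2] (0->7, 1->18, 2->7), giving [7, 18, 7].

[7, 18, 7]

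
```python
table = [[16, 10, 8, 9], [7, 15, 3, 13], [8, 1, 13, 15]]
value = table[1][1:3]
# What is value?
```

table[1] = [7, 15, 3, 13]. table[1] has length 4. The slice table[1][1:3] selects indices [1, 2] (1->15, 2->3), giving [15, 3].

[15, 3]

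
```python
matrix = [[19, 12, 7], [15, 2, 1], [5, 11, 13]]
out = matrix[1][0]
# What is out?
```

matrix[1] = [15, 2, 1]. Taking column 0 of that row yields 15.

15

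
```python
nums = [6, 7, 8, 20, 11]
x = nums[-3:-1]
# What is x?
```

nums has length 5. The slice nums[-3:-1] selects indices [2, 3] (2->8, 3->20), giving [8, 20].

[8, 20]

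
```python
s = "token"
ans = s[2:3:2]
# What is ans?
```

s has length 5. The slice s[2:3:2] selects indices [2] (2->'k'), giving 'k'.

'k'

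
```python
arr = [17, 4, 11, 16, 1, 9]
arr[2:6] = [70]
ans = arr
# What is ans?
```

arr starts as [17, 4, 11, 16, 1, 9] (length 6). The slice arr[2:6] covers indices [2, 3, 4, 5] with values [11, 16, 1, 9]. Replacing that slice with [70] (different length) produces [17, 4, 70].

[17, 4, 70]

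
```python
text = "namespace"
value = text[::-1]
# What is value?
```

text has length 9. The slice text[::-1] selects indices [8, 7, 6, 5, 4, 3, 2, 1, 0] (8->'e', 7->'c', 6->'a', 5->'p', 4->'s', 3->'e', 2->'m', 1->'a', 0->'n'), giving 'ecapseman'.

'ecapseman'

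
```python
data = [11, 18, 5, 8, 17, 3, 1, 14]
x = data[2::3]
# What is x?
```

data has length 8. The slice data[2::3] selects indices [2, 5] (2->5, 5->3), giving [5, 3].

[5, 3]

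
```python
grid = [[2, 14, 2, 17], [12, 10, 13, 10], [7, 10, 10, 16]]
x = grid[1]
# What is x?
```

grid has 3 rows. Row 1 is [12, 10, 13, 10].

[12, 10, 13, 10]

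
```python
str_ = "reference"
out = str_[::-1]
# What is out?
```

str_ has length 9. The slice str_[::-1] selects indices [8, 7, 6, 5, 4, 3, 2, 1, 0] (8->'e', 7->'c', 6->'n', 5->'e', 4->'r', 3->'e', 2->'f', 1->'e', 0->'r'), giving 'ecnerefer'.

'ecnerefer'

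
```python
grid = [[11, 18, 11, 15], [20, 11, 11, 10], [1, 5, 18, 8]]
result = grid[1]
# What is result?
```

grid has 3 rows. Row 1 is [20, 11, 11, 10].

[20, 11, 11, 10]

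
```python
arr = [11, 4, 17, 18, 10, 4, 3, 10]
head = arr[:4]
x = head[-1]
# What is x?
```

arr has length 8. The slice arr[:4] selects indices [0, 1, 2, 3] (0->11, 1->4, 2->17, 3->18), giving [11, 4, 17, 18]. So head = [11, 4, 17, 18]. Then head[-1] = 18.

18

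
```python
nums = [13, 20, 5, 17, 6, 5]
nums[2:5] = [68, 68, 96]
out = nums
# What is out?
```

nums starts as [13, 20, 5, 17, 6, 5] (length 6). The slice nums[2:5] covers indices [2, 3, 4] with values [5, 17, 6]. Replacing that slice with [68, 68, 96] (same length) produces [13, 20, 68, 68, 96, 5].

[13, 20, 68, 68, 96, 5]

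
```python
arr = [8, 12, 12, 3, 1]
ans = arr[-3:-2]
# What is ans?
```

arr has length 5. The slice arr[-3:-2] selects indices [2] (2->12), giving [12].

[12]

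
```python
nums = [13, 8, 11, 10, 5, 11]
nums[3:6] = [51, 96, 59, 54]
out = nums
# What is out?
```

nums starts as [13, 8, 11, 10, 5, 11] (length 6). The slice nums[3:6] covers indices [3, 4, 5] with values [10, 5, 11]. Replacing that slice with [51, 96, 59, 54] (different length) produces [13, 8, 11, 51, 96, 59, 54].

[13, 8, 11, 51, 96, 59, 54]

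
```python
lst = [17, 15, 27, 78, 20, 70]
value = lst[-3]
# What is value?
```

lst has length 6. Negative index -3 maps to positive index 6 + (-3) = 3. lst[3] = 78.

78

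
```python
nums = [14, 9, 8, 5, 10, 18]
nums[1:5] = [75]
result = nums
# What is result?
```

nums starts as [14, 9, 8, 5, 10, 18] (length 6). The slice nums[1:5] covers indices [1, 2, 3, 4] with values [9, 8, 5, 10]. Replacing that slice with [75] (different length) produces [14, 75, 18].

[14, 75, 18]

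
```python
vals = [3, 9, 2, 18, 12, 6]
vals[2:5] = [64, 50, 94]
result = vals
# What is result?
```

vals starts as [3, 9, 2, 18, 12, 6] (length 6). The slice vals[2:5] covers indices [2, 3, 4] with values [2, 18, 12]. Replacing that slice with [64, 50, 94] (same length) produces [3, 9, 64, 50, 94, 6].

[3, 9, 64, 50, 94, 6]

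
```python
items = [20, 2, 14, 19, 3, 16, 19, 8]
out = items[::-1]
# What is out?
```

items has length 8. The slice items[::-1] selects indices [7, 6, 5, 4, 3, 2, 1, 0] (7->8, 6->19, 5->16, 4->3, 3->19, 2->14, 1->2, 0->20), giving [8, 19, 16, 3, 19, 14, 2, 20].

[8, 19, 16, 3, 19, 14, 2, 20]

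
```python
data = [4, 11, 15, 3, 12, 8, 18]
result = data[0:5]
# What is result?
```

data has length 7. The slice data[0:5] selects indices [0, 1, 2, 3, 4] (0->4, 1->11, 2->15, 3->3, 4->12), giving [4, 11, 15, 3, 12].

[4, 11, 15, 3, 12]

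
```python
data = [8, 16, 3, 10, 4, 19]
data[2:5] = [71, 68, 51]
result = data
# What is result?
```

data starts as [8, 16, 3, 10, 4, 19] (length 6). The slice data[2:5] covers indices [2, 3, 4] with values [3, 10, 4]. Replacing that slice with [71, 68, 51] (same length) produces [8, 16, 71, 68, 51, 19].

[8, 16, 71, 68, 51, 19]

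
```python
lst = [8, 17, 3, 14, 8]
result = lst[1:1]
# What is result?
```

lst has length 5. The slice lst[1:1] resolves to an empty index range, so the result is [].

[]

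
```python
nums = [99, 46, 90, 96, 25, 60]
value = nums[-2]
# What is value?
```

nums has length 6. Negative index -2 maps to positive index 6 + (-2) = 4. nums[4] = 25.

25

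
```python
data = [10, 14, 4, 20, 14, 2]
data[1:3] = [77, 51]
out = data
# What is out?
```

data starts as [10, 14, 4, 20, 14, 2] (length 6). The slice data[1:3] covers indices [1, 2] with values [14, 4]. Replacing that slice with [77, 51] (same length) produces [10, 77, 51, 20, 14, 2].

[10, 77, 51, 20, 14, 2]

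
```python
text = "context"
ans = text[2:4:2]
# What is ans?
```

text has length 7. The slice text[2:4:2] selects indices [2] (2->'n'), giving 'n'.

'n'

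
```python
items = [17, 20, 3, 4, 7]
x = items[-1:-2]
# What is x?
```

items has length 5. The slice items[-1:-2] resolves to an empty index range, so the result is [].

[]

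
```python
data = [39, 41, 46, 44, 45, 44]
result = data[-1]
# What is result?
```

data has length 6. Negative index -1 maps to positive index 6 + (-1) = 5. data[5] = 44.

44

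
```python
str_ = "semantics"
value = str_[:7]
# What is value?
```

str_ has length 9. The slice str_[:7] selects indices [0, 1, 2, 3, 4, 5, 6] (0->'s', 1->'e', 2->'m', 3->'a', 4->'n', 5->'t', 6->'i'), giving 'semanti'.

'semanti'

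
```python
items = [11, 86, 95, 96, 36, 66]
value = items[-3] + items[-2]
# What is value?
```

items has length 6. Negative index -3 maps to positive index 6 + (-3) = 3. items[3] = 96.
items has length 6. Negative index -2 maps to positive index 6 + (-2) = 4. items[4] = 36.
Sum: 96 + 36 = 132.

132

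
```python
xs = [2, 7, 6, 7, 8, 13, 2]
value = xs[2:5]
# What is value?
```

xs has length 7. The slice xs[2:5] selects indices [2, 3, 4] (2->6, 3->7, 4->8), giving [6, 7, 8].

[6, 7, 8]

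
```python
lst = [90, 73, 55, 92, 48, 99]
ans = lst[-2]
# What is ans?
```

lst has length 6. Negative index -2 maps to positive index 6 + (-2) = 4. lst[4] = 48.

48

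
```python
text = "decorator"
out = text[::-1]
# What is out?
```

text has length 9. The slice text[::-1] selects indices [8, 7, 6, 5, 4, 3, 2, 1, 0] (8->'r', 7->'o', 6->'t', 5->'a', 4->'r', 3->'o', 2->'c', 1->'e', 0->'d'), giving 'rotaroced'.

'rotaroced'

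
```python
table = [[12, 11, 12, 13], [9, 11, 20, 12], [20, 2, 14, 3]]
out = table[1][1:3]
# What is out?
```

table[1] = [9, 11, 20, 12]. table[1] has length 4. The slice table[1][1:3] selects indices [1, 2] (1->11, 2->20), giving [11, 20].

[11, 20]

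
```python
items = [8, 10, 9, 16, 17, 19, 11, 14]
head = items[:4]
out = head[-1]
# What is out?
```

items has length 8. The slice items[:4] selects indices [0, 1, 2, 3] (0->8, 1->10, 2->9, 3->16), giving [8, 10, 9, 16]. So head = [8, 10, 9, 16]. Then head[-1] = 16.

16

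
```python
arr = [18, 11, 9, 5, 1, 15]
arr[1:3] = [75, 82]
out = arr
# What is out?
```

arr starts as [18, 11, 9, 5, 1, 15] (length 6). The slice arr[1:3] covers indices [1, 2] with values [11, 9]. Replacing that slice with [75, 82] (same length) produces [18, 75, 82, 5, 1, 15].

[18, 75, 82, 5, 1, 15]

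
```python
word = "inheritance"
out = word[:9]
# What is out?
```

word has length 11. The slice word[:9] selects indices [0, 1, 2, 3, 4, 5, 6, 7, 8] (0->'i', 1->'n', 2->'h', 3->'e', 4->'r', 5->'i', 6->'t', 7->'a', 8->'n'), giving 'inheritan'.

'inheritan'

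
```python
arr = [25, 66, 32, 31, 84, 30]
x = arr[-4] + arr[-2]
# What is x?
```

arr has length 6. Negative index -4 maps to positive index 6 + (-4) = 2. arr[2] = 32.
arr has length 6. Negative index -2 maps to positive index 6 + (-2) = 4. arr[4] = 84.
Sum: 32 + 84 = 116.

116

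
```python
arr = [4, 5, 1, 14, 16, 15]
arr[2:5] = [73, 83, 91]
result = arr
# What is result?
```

arr starts as [4, 5, 1, 14, 16, 15] (length 6). The slice arr[2:5] covers indices [2, 3, 4] with values [1, 14, 16]. Replacing that slice with [73, 83, 91] (same length) produces [4, 5, 73, 83, 91, 15].

[4, 5, 73, 83, 91, 15]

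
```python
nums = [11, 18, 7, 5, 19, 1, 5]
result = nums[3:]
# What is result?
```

nums has length 7. The slice nums[3:] selects indices [3, 4, 5, 6] (3->5, 4->19, 5->1, 6->5), giving [5, 19, 1, 5].

[5, 19, 1, 5]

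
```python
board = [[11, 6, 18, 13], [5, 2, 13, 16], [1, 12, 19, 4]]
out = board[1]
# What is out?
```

board has 3 rows. Row 1 is [5, 2, 13, 16].

[5, 2, 13, 16]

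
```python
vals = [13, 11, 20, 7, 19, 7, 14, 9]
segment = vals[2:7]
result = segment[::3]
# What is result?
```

vals has length 8. The slice vals[2:7] selects indices [2, 3, 4, 5, 6] (2->20, 3->7, 4->19, 5->7, 6->14), giving [20, 7, 19, 7, 14]. So segment = [20, 7, 19, 7, 14]. segment has length 5. The slice segment[::3] selects indices [0, 3] (0->20, 3->7), giving [20, 7].

[20, 7]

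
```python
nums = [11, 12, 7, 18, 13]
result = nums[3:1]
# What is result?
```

nums has length 5. The slice nums[3:1] resolves to an empty index range, so the result is [].

[]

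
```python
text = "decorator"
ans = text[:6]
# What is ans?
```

text has length 9. The slice text[:6] selects indices [0, 1, 2, 3, 4, 5] (0->'d', 1->'e', 2->'c', 3->'o', 4->'r', 5->'a'), giving 'decora'.

'decora'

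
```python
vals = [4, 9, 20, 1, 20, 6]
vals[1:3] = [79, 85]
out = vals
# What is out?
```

vals starts as [4, 9, 20, 1, 20, 6] (length 6). The slice vals[1:3] covers indices [1, 2] with values [9, 20]. Replacing that slice with [79, 85] (same length) produces [4, 79, 85, 1, 20, 6].

[4, 79, 85, 1, 20, 6]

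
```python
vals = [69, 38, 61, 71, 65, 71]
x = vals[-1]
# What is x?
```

vals has length 6. Negative index -1 maps to positive index 6 + (-1) = 5. vals[5] = 71.

71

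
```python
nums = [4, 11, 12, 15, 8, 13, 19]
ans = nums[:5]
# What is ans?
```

nums has length 7. The slice nums[:5] selects indices [0, 1, 2, 3, 4] (0->4, 1->11, 2->12, 3->15, 4->8), giving [4, 11, 12, 15, 8].

[4, 11, 12, 15, 8]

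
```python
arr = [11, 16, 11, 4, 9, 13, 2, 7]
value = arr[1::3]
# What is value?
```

arr has length 8. The slice arr[1::3] selects indices [1, 4, 7] (1->16, 4->9, 7->7), giving [16, 9, 7].

[16, 9, 7]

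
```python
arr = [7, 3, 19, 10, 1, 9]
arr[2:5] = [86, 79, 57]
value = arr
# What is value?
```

arr starts as [7, 3, 19, 10, 1, 9] (length 6). The slice arr[2:5] covers indices [2, 3, 4] with values [19, 10, 1]. Replacing that slice with [86, 79, 57] (same length) produces [7, 3, 86, 79, 57, 9].

[7, 3, 86, 79, 57, 9]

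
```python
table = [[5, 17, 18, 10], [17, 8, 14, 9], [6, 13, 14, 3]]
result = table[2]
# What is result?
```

table has 3 rows. Row 2 is [6, 13, 14, 3].

[6, 13, 14, 3]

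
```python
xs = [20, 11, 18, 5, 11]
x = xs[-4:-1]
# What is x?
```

xs has length 5. The slice xs[-4:-1] selects indices [1, 2, 3] (1->11, 2->18, 3->5), giving [11, 18, 5].

[11, 18, 5]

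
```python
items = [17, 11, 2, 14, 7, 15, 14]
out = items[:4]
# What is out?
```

items has length 7. The slice items[:4] selects indices [0, 1, 2, 3] (0->17, 1->11, 2->2, 3->14), giving [17, 11, 2, 14].

[17, 11, 2, 14]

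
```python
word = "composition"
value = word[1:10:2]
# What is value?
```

word has length 11. The slice word[1:10:2] selects indices [1, 3, 5, 7, 9] (1->'o', 3->'p', 5->'s', 7->'t', 9->'o'), giving 'opsto'.

'opsto'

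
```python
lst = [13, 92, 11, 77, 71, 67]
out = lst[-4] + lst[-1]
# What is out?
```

lst has length 6. Negative index -4 maps to positive index 6 + (-4) = 2. lst[2] = 11.
lst has length 6. Negative index -1 maps to positive index 6 + (-1) = 5. lst[5] = 67.
Sum: 11 + 67 = 78.

78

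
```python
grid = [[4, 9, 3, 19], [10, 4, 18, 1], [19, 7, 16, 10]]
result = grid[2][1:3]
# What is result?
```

grid[2] = [19, 7, 16, 10]. grid[2] has length 4. The slice grid[2][1:3] selects indices [1, 2] (1->7, 2->16), giving [7, 16].

[7, 16]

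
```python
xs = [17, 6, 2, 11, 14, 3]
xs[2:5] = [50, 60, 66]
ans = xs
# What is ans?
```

xs starts as [17, 6, 2, 11, 14, 3] (length 6). The slice xs[2:5] covers indices [2, 3, 4] with values [2, 11, 14]. Replacing that slice with [50, 60, 66] (same length) produces [17, 6, 50, 60, 66, 3].

[17, 6, 50, 60, 66, 3]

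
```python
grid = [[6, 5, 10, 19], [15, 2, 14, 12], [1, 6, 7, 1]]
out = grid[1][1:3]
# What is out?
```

grid[1] = [15, 2, 14, 12]. grid[1] has length 4. The slice grid[1][1:3] selects indices [1, 2] (1->2, 2->14), giving [2, 14].

[2, 14]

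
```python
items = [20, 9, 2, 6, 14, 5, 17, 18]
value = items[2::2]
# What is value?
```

items has length 8. The slice items[2::2] selects indices [2, 4, 6] (2->2, 4->14, 6->17), giving [2, 14, 17].

[2, 14, 17]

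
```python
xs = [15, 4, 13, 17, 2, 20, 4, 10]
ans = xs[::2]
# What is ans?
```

xs has length 8. The slice xs[::2] selects indices [0, 2, 4, 6] (0->15, 2->13, 4->2, 6->4), giving [15, 13, 2, 4].

[15, 13, 2, 4]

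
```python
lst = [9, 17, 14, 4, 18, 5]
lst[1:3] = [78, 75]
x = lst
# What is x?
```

lst starts as [9, 17, 14, 4, 18, 5] (length 6). The slice lst[1:3] covers indices [1, 2] with values [17, 14]. Replacing that slice with [78, 75] (same length) produces [9, 78, 75, 4, 18, 5].

[9, 78, 75, 4, 18, 5]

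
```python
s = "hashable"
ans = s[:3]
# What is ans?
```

s has length 8. The slice s[:3] selects indices [0, 1, 2] (0->'h', 1->'a', 2->'s'), giving 'has'.

'has'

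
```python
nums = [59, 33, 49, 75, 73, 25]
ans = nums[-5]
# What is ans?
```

nums has length 6. Negative index -5 maps to positive index 6 + (-5) = 1. nums[1] = 33.

33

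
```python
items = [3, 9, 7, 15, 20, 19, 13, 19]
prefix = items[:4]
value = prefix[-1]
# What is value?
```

items has length 8. The slice items[:4] selects indices [0, 1, 2, 3] (0->3, 1->9, 2->7, 3->15), giving [3, 9, 7, 15]. So prefix = [3, 9, 7, 15]. Then prefix[-1] = 15.

15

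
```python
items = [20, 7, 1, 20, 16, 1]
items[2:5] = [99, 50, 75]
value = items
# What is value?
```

items starts as [20, 7, 1, 20, 16, 1] (length 6). The slice items[2:5] covers indices [2, 3, 4] with values [1, 20, 16]. Replacing that slice with [99, 50, 75] (same length) produces [20, 7, 99, 50, 75, 1].

[20, 7, 99, 50, 75, 1]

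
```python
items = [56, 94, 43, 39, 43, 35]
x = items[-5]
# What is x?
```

items has length 6. Negative index -5 maps to positive index 6 + (-5) = 1. items[1] = 94.

94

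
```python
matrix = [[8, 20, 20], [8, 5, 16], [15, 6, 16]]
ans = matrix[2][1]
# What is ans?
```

matrix[2] = [15, 6, 16]. Taking column 1 of that row yields 6.

6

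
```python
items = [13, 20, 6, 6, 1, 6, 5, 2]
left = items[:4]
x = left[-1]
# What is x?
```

items has length 8. The slice items[:4] selects indices [0, 1, 2, 3] (0->13, 1->20, 2->6, 3->6), giving [13, 20, 6, 6]. So left = [13, 20, 6, 6]. Then left[-1] = 6.

6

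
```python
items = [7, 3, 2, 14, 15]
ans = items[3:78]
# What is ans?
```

items has length 5. The slice items[3:78] selects indices [3, 4] (3->14, 4->15), giving [14, 15].

[14, 15]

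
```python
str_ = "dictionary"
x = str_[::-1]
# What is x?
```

str_ has length 10. The slice str_[::-1] selects indices [9, 8, 7, 6, 5, 4, 3, 2, 1, 0] (9->'y', 8->'r', 7->'a', 6->'n', 5->'o', 4->'i', 3->'t', 2->'c', 1->'i', 0->'d'), giving 'yranoitcid'.

'yranoitcid'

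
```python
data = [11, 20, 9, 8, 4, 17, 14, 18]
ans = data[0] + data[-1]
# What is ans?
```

data has length 8. data[0] = 11.
data has length 8. Negative index -1 maps to positive index 8 + (-1) = 7. data[7] = 18.
Sum: 11 + 18 = 29.

29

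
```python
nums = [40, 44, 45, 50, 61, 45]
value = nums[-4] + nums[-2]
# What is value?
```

nums has length 6. Negative index -4 maps to positive index 6 + (-4) = 2. nums[2] = 45.
nums has length 6. Negative index -2 maps to positive index 6 + (-2) = 4. nums[4] = 61.
Sum: 45 + 61 = 106.

106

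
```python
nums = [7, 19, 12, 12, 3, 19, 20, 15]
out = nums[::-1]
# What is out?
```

nums has length 8. The slice nums[::-1] selects indices [7, 6, 5, 4, 3, 2, 1, 0] (7->15, 6->20, 5->19, 4->3, 3->12, 2->12, 1->19, 0->7), giving [15, 20, 19, 3, 12, 12, 19, 7].

[15, 20, 19, 3, 12, 12, 19, 7]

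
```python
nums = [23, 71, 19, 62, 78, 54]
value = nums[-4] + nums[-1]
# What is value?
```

nums has length 6. Negative index -4 maps to positive index 6 + (-4) = 2. nums[2] = 19.
nums has length 6. Negative index -1 maps to positive index 6 + (-1) = 5. nums[5] = 54.
Sum: 19 + 54 = 73.

73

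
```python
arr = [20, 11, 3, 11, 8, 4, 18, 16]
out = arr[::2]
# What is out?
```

arr has length 8. The slice arr[::2] selects indices [0, 2, 4, 6] (0->20, 2->3, 4->8, 6->18), giving [20, 3, 8, 18].

[20, 3, 8, 18]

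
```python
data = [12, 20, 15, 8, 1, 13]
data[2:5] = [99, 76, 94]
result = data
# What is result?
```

data starts as [12, 20, 15, 8, 1, 13] (length 6). The slice data[2:5] covers indices [2, 3, 4] with values [15, 8, 1]. Replacing that slice with [99, 76, 94] (same length) produces [12, 20, 99, 76, 94, 13].

[12, 20, 99, 76, 94, 13]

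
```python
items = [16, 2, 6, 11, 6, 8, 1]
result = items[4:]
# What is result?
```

items has length 7. The slice items[4:] selects indices [4, 5, 6] (4->6, 5->8, 6->1), giving [6, 8, 1].

[6, 8, 1]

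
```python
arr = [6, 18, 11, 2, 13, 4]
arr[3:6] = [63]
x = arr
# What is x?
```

arr starts as [6, 18, 11, 2, 13, 4] (length 6). The slice arr[3:6] covers indices [3, 4, 5] with values [2, 13, 4]. Replacing that slice with [63] (different length) produces [6, 18, 11, 63].

[6, 18, 11, 63]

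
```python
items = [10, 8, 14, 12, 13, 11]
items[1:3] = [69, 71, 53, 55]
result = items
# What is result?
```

items starts as [10, 8, 14, 12, 13, 11] (length 6). The slice items[1:3] covers indices [1, 2] with values [8, 14]. Replacing that slice with [69, 71, 53, 55] (different length) produces [10, 69, 71, 53, 55, 12, 13, 11].

[10, 69, 71, 53, 55, 12, 13, 11]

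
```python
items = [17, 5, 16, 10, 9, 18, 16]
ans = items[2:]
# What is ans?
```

items has length 7. The slice items[2:] selects indices [2, 3, 4, 5, 6] (2->16, 3->10, 4->9, 5->18, 6->16), giving [16, 10, 9, 18, 16].

[16, 10, 9, 18, 16]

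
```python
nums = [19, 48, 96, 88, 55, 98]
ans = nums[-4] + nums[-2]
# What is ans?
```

nums has length 6. Negative index -4 maps to positive index 6 + (-4) = 2. nums[2] = 96.
nums has length 6. Negative index -2 maps to positive index 6 + (-2) = 4. nums[4] = 55.
Sum: 96 + 55 = 151.

151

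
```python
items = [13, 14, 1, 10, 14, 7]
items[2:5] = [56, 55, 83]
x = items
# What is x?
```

items starts as [13, 14, 1, 10, 14, 7] (length 6). The slice items[2:5] covers indices [2, 3, 4] with values [1, 10, 14]. Replacing that slice with [56, 55, 83] (same length) produces [13, 14, 56, 55, 83, 7].

[13, 14, 56, 55, 83, 7]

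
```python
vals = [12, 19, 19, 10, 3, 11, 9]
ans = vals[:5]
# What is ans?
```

vals has length 7. The slice vals[:5] selects indices [0, 1, 2, 3, 4] (0->12, 1->19, 2->19, 3->10, 4->3), giving [12, 19, 19, 10, 3].

[12, 19, 19, 10, 3]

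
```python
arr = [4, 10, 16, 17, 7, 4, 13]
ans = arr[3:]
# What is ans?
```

arr has length 7. The slice arr[3:] selects indices [3, 4, 5, 6] (3->17, 4->7, 5->4, 6->13), giving [17, 7, 4, 13].

[17, 7, 4, 13]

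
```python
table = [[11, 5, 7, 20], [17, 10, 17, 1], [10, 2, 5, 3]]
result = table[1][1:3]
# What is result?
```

table[1] = [17, 10, 17, 1]. table[1] has length 4. The slice table[1][1:3] selects indices [1, 2] (1->10, 2->17), giving [10, 17].

[10, 17]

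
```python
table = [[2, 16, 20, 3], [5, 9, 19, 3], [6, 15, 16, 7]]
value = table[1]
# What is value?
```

table has 3 rows. Row 1 is [5, 9, 19, 3].

[5, 9, 19, 3]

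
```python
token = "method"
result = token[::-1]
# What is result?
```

token has length 6. The slice token[::-1] selects indices [5, 4, 3, 2, 1, 0] (5->'d', 4->'o', 3->'h', 2->'t', 1->'e', 0->'m'), giving 'dohtem'.

'dohtem'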